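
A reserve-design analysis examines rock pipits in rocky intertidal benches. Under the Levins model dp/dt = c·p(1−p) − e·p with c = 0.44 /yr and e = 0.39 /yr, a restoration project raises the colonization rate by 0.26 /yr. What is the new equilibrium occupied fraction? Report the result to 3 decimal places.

0.443

Before: p* = 1 − 0.39/0.44 = 0.1136.
After the change, c = 0.7, e = 0.39, so p* = 1 − 0.39/0.7 = 0.4429.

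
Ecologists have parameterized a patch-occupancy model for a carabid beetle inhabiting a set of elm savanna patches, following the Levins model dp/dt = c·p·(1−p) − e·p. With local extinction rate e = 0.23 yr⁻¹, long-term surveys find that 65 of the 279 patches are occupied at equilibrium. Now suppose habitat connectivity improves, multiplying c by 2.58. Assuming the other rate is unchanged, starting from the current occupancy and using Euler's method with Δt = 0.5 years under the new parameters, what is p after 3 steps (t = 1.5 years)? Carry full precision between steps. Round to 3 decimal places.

Observed p* = 65/279 = 0.23297.
Balance c(1−p*) = e gives c = e/(1 − 0.23297) = 0.23/0.76703 = 0.29986.
Starting from p₀ = 0.23297; update p ← p + (dp/dt)·Δt with the new parameters.
  1  |  dp/dt·Δt = +0.042332  |  p_1 = 0.275306
  2  |  dp/dt·Δt = +0.045515  |  p_2 = 0.320822
  3  |  dp/dt·Δt = +0.047392  |  p_3 = 0.368213

0.368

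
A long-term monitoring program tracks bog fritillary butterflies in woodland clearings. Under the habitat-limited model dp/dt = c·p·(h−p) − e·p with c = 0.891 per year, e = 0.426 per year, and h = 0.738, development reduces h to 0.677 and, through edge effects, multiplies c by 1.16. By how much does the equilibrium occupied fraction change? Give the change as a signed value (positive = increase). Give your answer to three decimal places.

Before: p* = h − e/c = 0.738 − 0.426/0.891 = 0.738 − 0.4781 = 0.2599.
After: c = 1.03356, e = 0.426, h = 0.677; p* = 0.677 − 0.426/1.03356 = 0.2648.
Δp* = 0.2648 − 0.2599 = +0.0049.

0.005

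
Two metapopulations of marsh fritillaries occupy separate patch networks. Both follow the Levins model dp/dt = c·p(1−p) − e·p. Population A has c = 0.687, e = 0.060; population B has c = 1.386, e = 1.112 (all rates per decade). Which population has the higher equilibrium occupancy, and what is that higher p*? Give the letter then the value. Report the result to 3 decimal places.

A, 0.913

A: p*_A = 1 − 0.060/0.687 = 0.9127.
B: p*_B = 1 − 1.112/1.386 = 0.1977.
A is higher at 0.9127.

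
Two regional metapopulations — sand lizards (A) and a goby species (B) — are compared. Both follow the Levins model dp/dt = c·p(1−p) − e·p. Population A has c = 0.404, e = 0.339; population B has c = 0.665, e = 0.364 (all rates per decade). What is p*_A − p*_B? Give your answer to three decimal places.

A: p*_A = 1 − 0.339/0.404 = 0.1609.
B: p*_B = 1 − 0.364/0.665 = 0.4526.
p*_A − p*_B = 0.1609 − 0.4526 = -0.2917.

-0.292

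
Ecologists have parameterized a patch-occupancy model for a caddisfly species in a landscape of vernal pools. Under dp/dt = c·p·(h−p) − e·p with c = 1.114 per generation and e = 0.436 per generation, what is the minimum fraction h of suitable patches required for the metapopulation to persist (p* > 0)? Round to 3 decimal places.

0.391

p* = h − e/c is positive only when h > e/c.
h_min = e/c = 0.436/1.114 = 0.3914.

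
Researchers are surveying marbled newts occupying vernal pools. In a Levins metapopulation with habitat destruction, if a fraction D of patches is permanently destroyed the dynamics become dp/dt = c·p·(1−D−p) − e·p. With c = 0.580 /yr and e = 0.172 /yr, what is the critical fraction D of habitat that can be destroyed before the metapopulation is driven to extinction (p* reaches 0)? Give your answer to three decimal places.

0.703

The nontrivial equilibrium is p* = (1−D) − e/c; extinction occurs when this hits zero.
So D_crit = 1 − e/c = 1 − 0.172/0.580 = 1 − 0.2966 = 0.7034.
This equals the undisturbed p*, a classic result of Lande's extension.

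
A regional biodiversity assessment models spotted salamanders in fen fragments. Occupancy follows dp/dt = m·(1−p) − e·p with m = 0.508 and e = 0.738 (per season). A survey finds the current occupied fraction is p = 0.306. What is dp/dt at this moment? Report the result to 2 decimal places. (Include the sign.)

Colonization term: m·(1−p) = 0.508×0.6940 = 0.35255.
Extinction term: e·p = 0.22583.
dp/dt = 0.35255 − 0.22583 = 0.12672.

0.13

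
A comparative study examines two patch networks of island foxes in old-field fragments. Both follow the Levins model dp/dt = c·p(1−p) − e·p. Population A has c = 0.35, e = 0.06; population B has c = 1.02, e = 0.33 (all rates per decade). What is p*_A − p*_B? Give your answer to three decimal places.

0.152

A: p*_A = 1 − 0.06/0.35 = 0.8286.
B: p*_B = 1 − 0.33/1.02 = 0.6765.
p*_A − p*_B = 0.8286 − 0.6765 = 0.1521.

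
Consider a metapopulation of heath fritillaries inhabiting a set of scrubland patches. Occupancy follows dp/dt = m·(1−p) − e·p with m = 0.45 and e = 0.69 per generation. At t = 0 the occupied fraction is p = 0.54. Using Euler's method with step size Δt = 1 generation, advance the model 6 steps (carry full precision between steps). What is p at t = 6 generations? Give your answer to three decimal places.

0.395

Update rule: p ← p + [m·(1−p) − e·p]·Δt with Δt = 1.
p: 0.54000 → 0.37440  (Δp = -0.16560)
p: 0.37440 → 0.39758  (Δp = +0.02318)
p: 0.39758 → 0.39434  (Δp = -0.00325)
p: 0.39434 → 0.39479  (Δp = +0.00045)
p: 0.39479 → 0.39473  (Δp = -0.00006)
p: 0.39473 → 0.39474  (Δp = +0.00001)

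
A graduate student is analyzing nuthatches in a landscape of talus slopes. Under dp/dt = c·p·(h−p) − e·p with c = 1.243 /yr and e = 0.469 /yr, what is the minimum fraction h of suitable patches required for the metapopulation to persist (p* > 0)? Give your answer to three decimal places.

0.377

p* = h − e/c is positive only when h > e/c.
h_min = e/c = 0.469/1.243 = 0.3773.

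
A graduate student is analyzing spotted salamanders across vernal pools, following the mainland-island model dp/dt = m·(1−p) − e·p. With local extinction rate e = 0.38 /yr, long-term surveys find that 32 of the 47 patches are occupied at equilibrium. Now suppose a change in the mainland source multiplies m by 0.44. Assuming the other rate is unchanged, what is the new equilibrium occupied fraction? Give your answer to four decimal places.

0.4842

Observed p* = 32/47 = 0.68085.
Balance m(1−p*) = e·p* gives m = e·p*/(1−p*) = 0.38×0.68085/0.31915 = 0.81066.
New p* = m/(m+e) = 0.35669/(0.35669+0.38000) = 0.48418.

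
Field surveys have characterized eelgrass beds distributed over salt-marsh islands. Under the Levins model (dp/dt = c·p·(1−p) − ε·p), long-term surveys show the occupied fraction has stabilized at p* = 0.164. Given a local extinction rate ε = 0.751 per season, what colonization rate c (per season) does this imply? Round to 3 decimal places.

0.898

At equilibrium c(1−p*) = ε, so c = ε/(1−p*).
c = 0.751/(1 − 0.164) = 0.751/0.8360 = 0.8983.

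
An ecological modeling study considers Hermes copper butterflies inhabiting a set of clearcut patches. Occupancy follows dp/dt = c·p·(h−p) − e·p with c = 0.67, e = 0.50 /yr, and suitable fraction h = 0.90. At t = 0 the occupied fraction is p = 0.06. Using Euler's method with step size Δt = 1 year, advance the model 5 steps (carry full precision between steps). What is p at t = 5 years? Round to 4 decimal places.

0.0794

Update rule: p ← p + [c·p·(h−p) − e·p]·Δt with Δt = 1.
  1  |  dp/dt·Δt = +0.003768  |  p_1 = 0.063768
  2  |  dp/dt·Δt = +0.003844  |  p_2 = 0.067612
  3  |  dp/dt·Δt = +0.003901  |  p_3 = 0.071513
  4  |  dp/dt·Δt = +0.003939  |  p_4 = 0.075452
  5  |  dp/dt·Δt = +0.003957  |  p_5 = 0.079409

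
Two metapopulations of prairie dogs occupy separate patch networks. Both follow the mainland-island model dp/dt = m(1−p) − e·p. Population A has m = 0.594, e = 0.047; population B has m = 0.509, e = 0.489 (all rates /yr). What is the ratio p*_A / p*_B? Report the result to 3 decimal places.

1.817

A: p*_A = m/(m+e) = 0.594/0.6410 = 0.9267.
B: p*_B = 0.509/0.9980 = 0.5100.
p*_A / p*_B = 0.9267/0.5100 = 1.8169.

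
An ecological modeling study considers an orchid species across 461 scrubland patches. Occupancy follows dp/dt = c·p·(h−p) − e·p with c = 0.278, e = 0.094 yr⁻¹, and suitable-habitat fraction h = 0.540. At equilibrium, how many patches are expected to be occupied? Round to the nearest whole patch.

p* = h − e/c = 0.540 − 0.3381 = 0.2019.
Expected occupied patches = N × p* = 461 × 0.2019 = 93.06 ≈ 93.

93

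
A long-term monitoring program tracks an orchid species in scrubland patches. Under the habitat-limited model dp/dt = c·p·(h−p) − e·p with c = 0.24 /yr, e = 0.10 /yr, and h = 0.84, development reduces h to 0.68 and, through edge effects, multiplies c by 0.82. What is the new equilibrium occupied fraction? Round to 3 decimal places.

0.172

Before: p* = h − e/c = 0.84 − 0.10/0.24 = 0.84 − 0.4167 = 0.4233.
After: c = 0.1968, e = 0.1, h = 0.68; p* = 0.68 − 0.1/0.1968 = 0.1719.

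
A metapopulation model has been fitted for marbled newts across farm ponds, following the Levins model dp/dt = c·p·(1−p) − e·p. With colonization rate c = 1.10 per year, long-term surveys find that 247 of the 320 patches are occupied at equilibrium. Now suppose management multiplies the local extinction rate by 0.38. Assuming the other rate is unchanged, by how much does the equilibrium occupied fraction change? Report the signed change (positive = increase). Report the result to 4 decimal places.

Observed p* = 247/320 = 0.77187.
Balance c(1−p*) = e gives e = 1.10×(1 − 0.77187) = 0.25094.
New p* = 1 − e/c = 1 − 0.09536/1.10000 = 0.91331.
Δp* = 0.91331 − 0.77187 = +0.14144.

0.1414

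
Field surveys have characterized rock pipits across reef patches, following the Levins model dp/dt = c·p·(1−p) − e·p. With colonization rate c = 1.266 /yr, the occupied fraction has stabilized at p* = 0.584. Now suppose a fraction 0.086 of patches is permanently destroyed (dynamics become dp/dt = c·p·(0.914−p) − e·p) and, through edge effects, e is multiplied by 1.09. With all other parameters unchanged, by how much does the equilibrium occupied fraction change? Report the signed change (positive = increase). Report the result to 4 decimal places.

Balance c(1−p*) = e gives e = 1.266×(1 − 0.58400) = 0.52666.
New p* = 0.914 − e/c = 0.914 − 0.57406/1.26600 = 0.46056.
Δp* = 0.46056 − 0.58400 = -0.12344.

-0.1234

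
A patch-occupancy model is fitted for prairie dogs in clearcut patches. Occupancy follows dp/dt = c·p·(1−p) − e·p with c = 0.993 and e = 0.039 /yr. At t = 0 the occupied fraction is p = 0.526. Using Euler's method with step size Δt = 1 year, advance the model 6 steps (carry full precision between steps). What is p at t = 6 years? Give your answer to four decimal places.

Update rule: p ← p + [c·p·(1−p) − e·p]·Δt with Δt = 1.
p: 0.52600 → 0.75306  (Δp = +0.22706)
p: 0.75306 → 0.90835  (Δp = +0.15529)
p: 0.90835 → 0.95559  (Δp = +0.04724)
p: 0.95559 → 0.96046  (Δp = +0.00487)
p: 0.96046 → 0.96071  (Δp = +0.00025)
p: 0.96071 → 0.96072  (Δp = +0.00001)

0.9607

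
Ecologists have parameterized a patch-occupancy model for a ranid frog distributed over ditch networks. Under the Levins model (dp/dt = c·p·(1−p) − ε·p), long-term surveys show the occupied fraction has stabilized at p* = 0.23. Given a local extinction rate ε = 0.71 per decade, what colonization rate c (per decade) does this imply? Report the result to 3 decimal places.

0.922

At equilibrium c(1−p*) = ε, so c = ε/(1−p*).
c = 0.71/(1 − 0.23) = 0.71/0.7700 = 0.9221.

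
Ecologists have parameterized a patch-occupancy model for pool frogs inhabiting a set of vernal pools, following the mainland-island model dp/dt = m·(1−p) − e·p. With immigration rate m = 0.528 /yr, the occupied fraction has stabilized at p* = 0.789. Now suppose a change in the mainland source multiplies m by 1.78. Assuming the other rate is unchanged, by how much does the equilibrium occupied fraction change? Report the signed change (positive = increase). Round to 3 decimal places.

Balance m(1−p*) = e·p* gives e = m(1−p*)/p* = 0.528×0.21100/0.78900 = 0.14120.
New p* = m/(m+e) = 0.93984/(0.93984+0.14120) = 0.86939.
Δp* = 0.86939 − 0.78900 = +0.08039.

0.080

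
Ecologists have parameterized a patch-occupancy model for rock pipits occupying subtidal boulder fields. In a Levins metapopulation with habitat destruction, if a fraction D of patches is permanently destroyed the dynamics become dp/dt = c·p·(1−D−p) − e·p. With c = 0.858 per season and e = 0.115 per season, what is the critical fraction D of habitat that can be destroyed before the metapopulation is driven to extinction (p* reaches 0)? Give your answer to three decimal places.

0.866

The nontrivial equilibrium is p* = (1−D) − e/c; extinction occurs when this hits zero.
So D_crit = 1 − e/c = 1 − 0.115/0.858 = 1 − 0.1340 = 0.8660.
Note this equals the original equilibrium occupancy — the Levins extinction-debt result.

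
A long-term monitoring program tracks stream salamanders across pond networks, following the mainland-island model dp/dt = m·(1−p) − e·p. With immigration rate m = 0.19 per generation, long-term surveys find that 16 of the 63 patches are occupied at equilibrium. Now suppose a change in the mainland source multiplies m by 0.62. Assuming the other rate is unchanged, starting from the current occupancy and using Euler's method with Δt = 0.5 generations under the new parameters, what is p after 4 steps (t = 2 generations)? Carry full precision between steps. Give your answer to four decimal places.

0.1896

Observed p* = 16/63 = 0.25397.
Balance m(1−p*) = e·p* gives e = m(1−p*)/p* = 0.19×0.74603/0.25397 = 0.55813.
Starting from p₀ = 0.25397; update p ← p + (dp/dt)·Δt with the new parameters.
p: 0.25397 → 0.22704  (Δp = -0.02693)
p: 0.22704 → 0.20921  (Δp = -0.01783)
p: 0.20921 → 0.19740  (Δp = -0.01180)
p: 0.19740 → 0.18959  (Δp = -0.00781)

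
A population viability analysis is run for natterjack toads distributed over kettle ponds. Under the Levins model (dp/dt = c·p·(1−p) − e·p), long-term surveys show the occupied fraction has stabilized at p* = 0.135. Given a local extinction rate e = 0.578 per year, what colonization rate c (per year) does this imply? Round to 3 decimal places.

At equilibrium c(1−p*) = e, so c = e/(1−p*).
c = 0.578/(1 − 0.135) = 0.578/0.8650 = 0.6682.

0.668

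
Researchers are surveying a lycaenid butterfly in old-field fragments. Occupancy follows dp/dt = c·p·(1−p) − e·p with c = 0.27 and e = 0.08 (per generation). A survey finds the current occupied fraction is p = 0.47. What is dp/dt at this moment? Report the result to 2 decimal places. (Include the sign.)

Colonization term: c·p·(1−p) = 0.27×0.47×0.5300 = 0.06726.
Extinction term: e·p = 0.03760.
dp/dt = 0.06726 − 0.03760 = 0.02966.

0.03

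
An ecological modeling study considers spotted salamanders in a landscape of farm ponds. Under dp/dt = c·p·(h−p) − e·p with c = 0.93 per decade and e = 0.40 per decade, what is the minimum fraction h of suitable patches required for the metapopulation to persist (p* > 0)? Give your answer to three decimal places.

0.430

p* = h − e/c is positive only when h > e/c.
h_min = e/c = 0.40/0.93 = 0.4301.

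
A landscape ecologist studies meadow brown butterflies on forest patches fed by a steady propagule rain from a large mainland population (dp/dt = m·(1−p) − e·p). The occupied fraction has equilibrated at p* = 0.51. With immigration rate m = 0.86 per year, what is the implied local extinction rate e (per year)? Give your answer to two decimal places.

At equilibrium m(1−p*) = e·p*, so e = m(1−p*)/p*.
e = 0.86 × 0.4900 / 0.51 = 0.8263.

0.83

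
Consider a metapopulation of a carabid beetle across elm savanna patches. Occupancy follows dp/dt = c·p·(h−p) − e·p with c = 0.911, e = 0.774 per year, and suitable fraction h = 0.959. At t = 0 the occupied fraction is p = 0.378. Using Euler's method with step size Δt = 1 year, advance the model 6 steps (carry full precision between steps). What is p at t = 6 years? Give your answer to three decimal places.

Update rule: p ← p + [c·p·(h−p) − e·p]·Δt with Δt = 1.
t = 1: p = 0.37800 + (-0.09250) = 0.28550
t = 2: p = 0.28550 + (-0.04581) = 0.23969
t = 3: p = 0.23969 + (-0.02845) = 0.21124
t = 4: p = 0.21124 + (-0.01960) = 0.19164
t = 5: p = 0.19164 + (-0.01436) = 0.17728
t = 6: p = 0.17728 + (-0.01096) = 0.16631

0.166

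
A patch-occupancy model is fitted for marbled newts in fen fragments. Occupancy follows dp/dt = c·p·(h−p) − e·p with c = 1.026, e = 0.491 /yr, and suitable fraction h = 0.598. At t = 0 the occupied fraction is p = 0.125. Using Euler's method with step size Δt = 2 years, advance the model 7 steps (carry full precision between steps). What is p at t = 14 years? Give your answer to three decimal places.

0.120

Update rule: p ← p + [c·p·(h−p) − e·p]·Δt with Δt = 2.
p: 0.12500 → 0.12357  (Δp = -0.00143)
p: 0.12357 → 0.12253  (Δp = -0.00105)
p: 0.12253 → 0.12175  (Δp = -0.00078)
p: 0.12175 → 0.12117  (Δp = -0.00058)
p: 0.12117 → 0.12074  (Δp = -0.00043)
p: 0.12074 → 0.12042  (Δp = -0.00032)
p: 0.12042 → 0.12018  (Δp = -0.00024)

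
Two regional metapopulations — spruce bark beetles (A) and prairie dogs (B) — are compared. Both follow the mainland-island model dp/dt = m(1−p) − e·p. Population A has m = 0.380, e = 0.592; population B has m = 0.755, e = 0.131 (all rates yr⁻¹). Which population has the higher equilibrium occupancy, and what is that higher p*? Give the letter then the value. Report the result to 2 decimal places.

B, 0.85

A: p*_A = m/(m+e) = 0.380/0.9720 = 0.3909.
B: p*_B = 0.755/0.8860 = 0.8521.
B is higher at 0.8521.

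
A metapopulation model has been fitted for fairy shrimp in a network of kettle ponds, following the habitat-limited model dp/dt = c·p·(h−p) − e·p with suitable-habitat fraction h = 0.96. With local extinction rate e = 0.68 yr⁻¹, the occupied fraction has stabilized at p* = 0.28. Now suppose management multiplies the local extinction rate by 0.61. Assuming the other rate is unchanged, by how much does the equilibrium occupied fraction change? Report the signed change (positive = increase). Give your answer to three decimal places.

Balance c(h−p*) = e gives c = e/(0.96 − 0.28000) = 0.68/0.68000 = 1.00000.
New p* = 0.96 − e/c = 0.96 − 0.41480/1.00000 = 0.54520.
Δp* = 0.54520 − 0.28000 = +0.26520.

0.265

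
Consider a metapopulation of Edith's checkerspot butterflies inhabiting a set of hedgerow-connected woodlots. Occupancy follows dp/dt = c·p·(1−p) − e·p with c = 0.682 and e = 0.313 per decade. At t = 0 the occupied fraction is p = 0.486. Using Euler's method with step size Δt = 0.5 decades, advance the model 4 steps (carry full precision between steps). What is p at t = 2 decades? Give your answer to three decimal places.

0.515

Update rule: p ← p + [c·p·(1−p) − e·p]·Δt with Δt = 0.5.
p: 0.48600 → 0.49512  (Δp = +0.00912)
p: 0.49512 → 0.50288  (Δp = +0.00775)
p: 0.50288 → 0.50943  (Δp = +0.00655)
p: 0.50943 → 0.51492  (Δp = +0.00549)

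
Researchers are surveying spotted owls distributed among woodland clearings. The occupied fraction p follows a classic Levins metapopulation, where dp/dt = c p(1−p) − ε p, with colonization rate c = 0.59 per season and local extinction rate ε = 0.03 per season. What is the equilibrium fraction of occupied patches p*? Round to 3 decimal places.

0.949

At equilibrium, colonization balances extinction: c·p*·(1−p*) = ε·p*.
So p* = 1 − ε/c = 1 − 0.03/0.59 = 1 − 0.0508 = 0.9492.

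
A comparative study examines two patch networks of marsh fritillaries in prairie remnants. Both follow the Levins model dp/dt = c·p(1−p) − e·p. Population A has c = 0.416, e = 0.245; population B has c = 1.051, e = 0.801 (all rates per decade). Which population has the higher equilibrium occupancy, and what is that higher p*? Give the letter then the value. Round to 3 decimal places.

A: p*_A = 1 − 0.245/0.416 = 0.4111.
B: p*_B = 1 − 0.801/1.051 = 0.2379.
A is higher at 0.4111.

A, 0.411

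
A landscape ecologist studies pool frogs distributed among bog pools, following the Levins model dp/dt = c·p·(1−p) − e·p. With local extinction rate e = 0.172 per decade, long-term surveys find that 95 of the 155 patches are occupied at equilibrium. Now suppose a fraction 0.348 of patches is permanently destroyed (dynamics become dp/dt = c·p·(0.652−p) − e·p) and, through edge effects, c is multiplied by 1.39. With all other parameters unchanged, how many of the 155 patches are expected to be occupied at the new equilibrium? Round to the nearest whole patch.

58

Observed p* = 95/155 = 0.61290.
Balance c(1−p*) = e gives c = e/(1 − 0.61290) = 0.172/0.38710 = 0.44433.
New p* = 0.652 − e/c = 0.652 − 0.17200/0.61762 = 0.37351.
Expected occupied = 155 × 0.37351 = 57.89 ≈ 58.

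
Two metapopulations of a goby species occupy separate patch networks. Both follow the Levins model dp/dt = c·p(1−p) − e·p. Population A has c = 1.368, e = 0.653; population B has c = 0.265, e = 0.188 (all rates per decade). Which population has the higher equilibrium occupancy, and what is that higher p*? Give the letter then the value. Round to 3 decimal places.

A: p*_A = 1 − 0.653/1.368 = 0.5227.
B: p*_B = 1 − 0.188/0.265 = 0.2906.
A is higher at 0.5227.

A, 0.523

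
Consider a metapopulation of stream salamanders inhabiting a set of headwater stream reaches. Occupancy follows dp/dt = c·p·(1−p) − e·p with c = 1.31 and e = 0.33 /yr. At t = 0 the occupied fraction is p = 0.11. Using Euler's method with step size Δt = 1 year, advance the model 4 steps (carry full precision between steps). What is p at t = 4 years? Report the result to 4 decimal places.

Update rule: p ← p + [c·p·(1−p) − e·p]·Δt with Δt = 1.
p: 0.11000 → 0.20195  (Δp = +0.09195)
p: 0.20195 → 0.34643  (Δp = +0.14448)
p: 0.34643 → 0.52872  (Δp = +0.18228)
p: 0.52872 → 0.68066  (Δp = +0.15194)

0.6807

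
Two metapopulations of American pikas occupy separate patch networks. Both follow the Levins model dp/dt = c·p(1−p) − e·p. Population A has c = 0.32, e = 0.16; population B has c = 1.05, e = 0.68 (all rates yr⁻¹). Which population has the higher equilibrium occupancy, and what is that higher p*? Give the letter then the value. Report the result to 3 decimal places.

A, 0.500

A: p*_A = 1 − 0.16/0.32 = 0.5000.
B: p*_B = 1 − 0.68/1.05 = 0.3524.
A is higher at 0.5000.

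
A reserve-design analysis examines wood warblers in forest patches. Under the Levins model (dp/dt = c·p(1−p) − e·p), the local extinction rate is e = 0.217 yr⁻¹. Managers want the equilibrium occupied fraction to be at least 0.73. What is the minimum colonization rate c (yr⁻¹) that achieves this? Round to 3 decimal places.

p* = 1 − e/c ≥ 0.73 requires e/c ≤ 0.2700, i.e. c ≥ e/0.2700.
c_min = 0.217/0.2700 = 0.8037.

0.804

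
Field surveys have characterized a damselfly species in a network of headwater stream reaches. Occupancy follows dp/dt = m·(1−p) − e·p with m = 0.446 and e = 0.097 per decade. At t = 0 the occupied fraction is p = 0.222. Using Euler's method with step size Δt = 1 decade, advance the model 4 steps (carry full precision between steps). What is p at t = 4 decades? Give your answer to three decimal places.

Update rule: p ← p + [m·(1−p) − e·p]·Δt with Δt = 1.
step 1: Δp = +0.32545, p = 0.54745
step 2: Δp = +0.14873, p = 0.69619
step 3: Δp = +0.06797, p = 0.76416
step 4: Δp = +0.03106, p = 0.79522

0.795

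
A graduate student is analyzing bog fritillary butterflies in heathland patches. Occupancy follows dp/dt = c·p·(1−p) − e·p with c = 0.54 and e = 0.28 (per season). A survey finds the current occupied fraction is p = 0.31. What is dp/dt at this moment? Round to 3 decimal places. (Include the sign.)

Colonization term: c·p·(1−p) = 0.54×0.31×0.6900 = 0.11551.
Extinction term: e·p = 0.08680.
dp/dt = 0.11551 − 0.08680 = 0.02871.

0.029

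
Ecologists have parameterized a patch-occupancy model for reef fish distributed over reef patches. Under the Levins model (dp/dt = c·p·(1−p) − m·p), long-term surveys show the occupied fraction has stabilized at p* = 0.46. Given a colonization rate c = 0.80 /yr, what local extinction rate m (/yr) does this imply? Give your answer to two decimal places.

0.43

At equilibrium c(1−p*) = m.
m = 0.80 × (1 − 0.46) = 0.80 × 0.5400 = 0.4320.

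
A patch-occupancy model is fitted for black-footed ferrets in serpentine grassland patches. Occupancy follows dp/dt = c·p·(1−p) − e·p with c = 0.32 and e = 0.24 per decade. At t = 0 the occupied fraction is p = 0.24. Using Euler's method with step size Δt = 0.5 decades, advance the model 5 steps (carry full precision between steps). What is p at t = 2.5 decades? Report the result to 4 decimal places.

Update rule: p ← p + [c·p·(1−p) − e·p]·Δt with Δt = 0.5.
t = 0.5: p = 0.24000 + (+0.00038) = 0.24038
t = 1: p = 0.24038 + (+0.00037) = 0.24075
t = 1.5: p = 0.24075 + (+0.00036) = 0.24111
t = 2: p = 0.24111 + (+0.00034) = 0.24145
t = 2.5: p = 0.24145 + (+0.00033) = 0.24178

0.2418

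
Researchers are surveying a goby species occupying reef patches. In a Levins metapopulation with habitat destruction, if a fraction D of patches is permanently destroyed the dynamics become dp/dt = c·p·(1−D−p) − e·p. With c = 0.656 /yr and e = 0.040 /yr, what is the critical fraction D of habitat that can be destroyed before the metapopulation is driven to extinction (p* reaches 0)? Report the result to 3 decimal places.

0.939

The nontrivial equilibrium is p* = (1−D) − e/c; extinction occurs when this hits zero.
So D_crit = 1 − e/c = 1 − 0.040/0.656 = 1 − 0.0610 = 0.9390.
This equals the undisturbed p*, a classic result of Lande's extension.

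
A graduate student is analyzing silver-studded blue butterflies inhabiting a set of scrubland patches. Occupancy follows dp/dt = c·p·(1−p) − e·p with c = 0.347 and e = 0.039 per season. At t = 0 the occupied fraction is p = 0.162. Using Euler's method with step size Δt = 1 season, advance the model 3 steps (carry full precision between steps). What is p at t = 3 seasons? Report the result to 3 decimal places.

Update rule: p ← p + [c·p·(1−p) − e·p]·Δt with Δt = 1.
  1  |  dp/dt·Δt = +0.040789  |  p_1 = 0.202789
  2  |  dp/dt·Δt = +0.048189  |  p_2 = 0.250979
  3  |  dp/dt·Δt = +0.055444  |  p_3 = 0.306422

0.306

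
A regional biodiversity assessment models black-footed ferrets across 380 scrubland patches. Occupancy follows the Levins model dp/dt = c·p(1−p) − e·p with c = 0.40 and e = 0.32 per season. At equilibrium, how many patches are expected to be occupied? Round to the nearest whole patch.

p* = 1 − e/c = 1 − 0.32/0.40 = 0.2000.
Expected occupied patches = N × p* = 380 × 0.2000 = 76.00 ≈ 76.

76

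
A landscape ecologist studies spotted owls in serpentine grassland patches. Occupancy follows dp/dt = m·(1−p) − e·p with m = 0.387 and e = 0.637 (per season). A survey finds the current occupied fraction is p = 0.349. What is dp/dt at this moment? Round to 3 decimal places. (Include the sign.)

0.030

Colonization term: m·(1−p) = 0.387×0.6510 = 0.25194.
Extinction term: e·p = 0.22231.
dp/dt = 0.25194 − 0.22231 = 0.02962.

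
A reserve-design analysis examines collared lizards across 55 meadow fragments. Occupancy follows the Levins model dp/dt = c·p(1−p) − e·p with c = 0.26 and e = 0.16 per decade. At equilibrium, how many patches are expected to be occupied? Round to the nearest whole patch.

21

p* = 1 − e/c = 1 − 0.16/0.26 = 0.3846.
Expected occupied patches = N × p* = 55 × 0.3846 = 21.15 ≈ 21.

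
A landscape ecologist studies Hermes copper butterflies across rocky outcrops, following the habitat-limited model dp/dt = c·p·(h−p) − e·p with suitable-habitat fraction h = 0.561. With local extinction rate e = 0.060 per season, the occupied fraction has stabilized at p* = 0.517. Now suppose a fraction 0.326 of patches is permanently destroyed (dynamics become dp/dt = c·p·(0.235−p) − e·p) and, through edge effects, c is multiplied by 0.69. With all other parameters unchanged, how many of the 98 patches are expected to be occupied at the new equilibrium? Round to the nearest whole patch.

Balance c(h−p*) = e gives c = e/(0.561 − 0.51700) = 0.060/0.04400 = 1.36364.
New p* = 0.235 − e/c = 0.235 − 0.06000/0.94091 = 0.17123.
Expected occupied = 98 × 0.17123 = 16.78 ≈ 17.

17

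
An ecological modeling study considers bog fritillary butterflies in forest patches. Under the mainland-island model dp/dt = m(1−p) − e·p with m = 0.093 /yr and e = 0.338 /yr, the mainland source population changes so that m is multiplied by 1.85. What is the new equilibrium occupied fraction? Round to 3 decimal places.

0.337

Before: p* = 0.093/(0.093+0.338) = 0.2158.
After: m = 0.17205, e = 0.338; p* = 0.17205/0.5101 = 0.3373.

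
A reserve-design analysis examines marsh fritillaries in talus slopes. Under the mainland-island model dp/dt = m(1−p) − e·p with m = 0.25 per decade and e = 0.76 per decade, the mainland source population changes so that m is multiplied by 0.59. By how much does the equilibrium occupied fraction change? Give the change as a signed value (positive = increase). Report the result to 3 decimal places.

-0.085

Before: p* = 0.25/(0.25+0.76) = 0.2475.
After: m = 0.1475, e = 0.76; p* = 0.1475/0.9075 = 0.1625.
Δp* = 0.1625 − 0.2475 = -0.0850.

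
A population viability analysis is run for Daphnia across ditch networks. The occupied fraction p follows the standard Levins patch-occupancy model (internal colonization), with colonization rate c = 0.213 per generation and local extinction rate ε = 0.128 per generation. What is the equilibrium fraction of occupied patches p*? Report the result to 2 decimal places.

0.40

At equilibrium, colonization balances extinction: c·p*·(1−p*) = ε·p*.
So p* = 1 − ε/c = 1 − 0.128/0.213 = 1 − 0.6009 = 0.3991.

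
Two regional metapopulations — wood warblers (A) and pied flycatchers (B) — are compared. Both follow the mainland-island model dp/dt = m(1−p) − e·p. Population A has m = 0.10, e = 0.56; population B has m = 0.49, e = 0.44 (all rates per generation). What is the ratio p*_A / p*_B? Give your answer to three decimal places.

0.288

A: p*_A = m/(m+e) = 0.10/0.6600 = 0.1515.
B: p*_B = 0.49/0.9300 = 0.5269.
p*_A / p*_B = 0.1515/0.5269 = 0.2876.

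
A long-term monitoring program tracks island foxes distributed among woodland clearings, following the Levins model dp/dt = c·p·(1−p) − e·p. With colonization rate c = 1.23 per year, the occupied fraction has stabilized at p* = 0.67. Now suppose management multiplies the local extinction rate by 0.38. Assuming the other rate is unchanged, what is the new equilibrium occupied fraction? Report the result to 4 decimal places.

0.8746

Balance c(1−p*) = e gives e = 1.23×(1 − 0.67000) = 0.40590.
New p* = 1 − e/c = 1 − 0.15424/1.23000 = 0.87460.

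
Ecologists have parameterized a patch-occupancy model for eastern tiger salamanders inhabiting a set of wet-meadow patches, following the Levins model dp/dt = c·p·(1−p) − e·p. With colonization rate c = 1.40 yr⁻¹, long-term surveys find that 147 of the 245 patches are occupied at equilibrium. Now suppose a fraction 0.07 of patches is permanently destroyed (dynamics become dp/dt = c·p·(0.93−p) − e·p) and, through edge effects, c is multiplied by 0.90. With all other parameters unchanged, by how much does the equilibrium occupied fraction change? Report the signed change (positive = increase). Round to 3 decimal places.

Observed p* = 147/245 = 0.60000.
Balance c(1−p*) = e gives e = 1.40×(1 − 0.60000) = 0.56000.
New p* = 0.93 − e/c = 0.93 − 0.56000/1.26000 = 0.48556.
Δp* = 0.48556 − 0.60000 = -0.11444.

-0.114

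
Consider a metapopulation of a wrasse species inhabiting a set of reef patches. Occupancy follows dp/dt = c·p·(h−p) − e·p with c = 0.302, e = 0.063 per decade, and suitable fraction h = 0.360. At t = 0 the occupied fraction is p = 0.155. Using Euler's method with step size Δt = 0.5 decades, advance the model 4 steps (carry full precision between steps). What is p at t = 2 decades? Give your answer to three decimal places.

Update rule: p ← p + [c·p·(h−p) − e·p]·Δt with Δt = 0.5.
step 1: Δp = -0.00008, p = 0.15492
step 2: Δp = -0.00008, p = 0.15483
step 3: Δp = -0.00008, p = 0.15475
step 4: Δp = -0.00008, p = 0.15467

0.155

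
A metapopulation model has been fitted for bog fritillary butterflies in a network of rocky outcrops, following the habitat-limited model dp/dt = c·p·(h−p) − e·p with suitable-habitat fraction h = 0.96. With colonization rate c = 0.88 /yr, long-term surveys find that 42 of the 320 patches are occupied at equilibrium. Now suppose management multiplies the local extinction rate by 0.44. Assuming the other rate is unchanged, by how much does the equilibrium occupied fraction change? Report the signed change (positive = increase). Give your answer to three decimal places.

Observed p* = 42/320 = 0.13125.
Balance c(h−p*) = e gives e = 0.88×(0.96 − 0.13125) = 0.72930.
New p* = 0.96 − e/c = 0.96 − 0.32089/0.88000 = 0.59535.
Δp* = 0.59535 − 0.13125 = +0.46410.

0.464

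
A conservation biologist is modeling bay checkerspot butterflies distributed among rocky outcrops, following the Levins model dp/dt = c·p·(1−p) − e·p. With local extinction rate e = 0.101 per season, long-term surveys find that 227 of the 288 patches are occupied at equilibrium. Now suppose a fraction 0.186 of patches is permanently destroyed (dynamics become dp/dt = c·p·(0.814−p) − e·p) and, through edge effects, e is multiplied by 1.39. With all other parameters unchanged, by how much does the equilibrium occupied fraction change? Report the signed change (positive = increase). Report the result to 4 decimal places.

Observed p* = 227/288 = 0.78819.
Balance c(1−p*) = e gives c = e/(1 − 0.78819) = 0.101/0.21181 = 0.47684.
New p* = 0.814 − e/c = 0.814 − 0.14039/0.47684 = 0.51958.
Δp* = 0.51958 − 0.78819 = -0.26861.

-0.2686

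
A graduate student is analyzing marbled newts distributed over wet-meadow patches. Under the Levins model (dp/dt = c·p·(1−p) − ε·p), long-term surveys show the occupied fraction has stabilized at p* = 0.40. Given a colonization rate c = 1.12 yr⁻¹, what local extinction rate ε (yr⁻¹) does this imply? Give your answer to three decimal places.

0.672

At equilibrium c(1−p*) = ε.
ε = 1.12 × (1 − 0.40) = 1.12 × 0.6000 = 0.6720.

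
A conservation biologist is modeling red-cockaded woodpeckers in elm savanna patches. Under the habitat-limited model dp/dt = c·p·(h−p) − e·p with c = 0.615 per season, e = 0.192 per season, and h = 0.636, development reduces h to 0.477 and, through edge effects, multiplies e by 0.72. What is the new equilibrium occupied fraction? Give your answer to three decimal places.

Before: p* = h − e/c = 0.636 − 0.192/0.615 = 0.636 − 0.3122 = 0.3238.
After: c = 0.615, e = 0.13824, h = 0.477; p* = 0.477 − 0.13824/0.615 = 0.2522.

0.252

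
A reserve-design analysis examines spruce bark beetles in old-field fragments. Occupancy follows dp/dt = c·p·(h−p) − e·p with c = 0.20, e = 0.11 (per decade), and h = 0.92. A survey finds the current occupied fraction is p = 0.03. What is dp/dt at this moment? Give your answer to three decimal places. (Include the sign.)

0.002

Colonization term: c·p·(h−p) = 0.20×0.03×0.8900 = 0.00534.
Extinction term: e·p = 0.00330.
dp/dt = 0.00534 − 0.00330 = 0.00204.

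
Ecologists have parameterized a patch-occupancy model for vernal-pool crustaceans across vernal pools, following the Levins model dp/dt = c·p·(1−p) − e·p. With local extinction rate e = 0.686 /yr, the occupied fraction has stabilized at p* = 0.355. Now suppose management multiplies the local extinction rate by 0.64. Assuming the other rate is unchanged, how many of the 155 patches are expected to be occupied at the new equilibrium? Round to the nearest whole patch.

Balance c(1−p*) = e gives c = e/(1 − 0.35500) = 0.686/0.64500 = 1.06357.
New p* = 1 − e/c = 1 − 0.43904/1.06357 = 0.58720.
Expected occupied = 155 × 0.58720 = 91.02 ≈ 91.

91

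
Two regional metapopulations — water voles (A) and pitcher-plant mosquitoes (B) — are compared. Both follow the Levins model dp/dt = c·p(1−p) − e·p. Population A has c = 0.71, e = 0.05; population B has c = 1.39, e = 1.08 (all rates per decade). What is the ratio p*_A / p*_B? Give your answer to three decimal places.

4.168

A: p*_A = 1 − 0.05/0.71 = 0.9296.
B: p*_B = 1 − 1.08/1.39 = 0.2230.
p*_A / p*_B = 0.9296/0.2230 = 4.1681.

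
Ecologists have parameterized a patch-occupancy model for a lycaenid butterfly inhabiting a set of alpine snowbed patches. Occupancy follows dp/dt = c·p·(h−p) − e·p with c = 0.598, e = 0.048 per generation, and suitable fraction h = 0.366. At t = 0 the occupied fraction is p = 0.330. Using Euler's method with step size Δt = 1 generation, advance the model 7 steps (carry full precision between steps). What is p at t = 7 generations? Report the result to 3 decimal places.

0.296

Update rule: p ← p + [c·p·(h−p) − e·p]·Δt with Δt = 1.
  1  |  dp/dt·Δt = -0.008736  |  p_1 = 0.321264
  2  |  dp/dt·Δt = -0.006826  |  p_2 = 0.314438
  3  |  dp/dt·Δt = -0.005398  |  p_3 = 0.309040
  4  |  dp/dt·Δt = -0.004307  |  p_4 = 0.304733
  5  |  dp/dt·Δt = -0.003462  |  p_5 = 0.301270
  6  |  dp/dt·Δt = -0.002799  |  p_6 = 0.298471
  7  |  dp/dt·Δt = -0.002274  |  p_7 = 0.296197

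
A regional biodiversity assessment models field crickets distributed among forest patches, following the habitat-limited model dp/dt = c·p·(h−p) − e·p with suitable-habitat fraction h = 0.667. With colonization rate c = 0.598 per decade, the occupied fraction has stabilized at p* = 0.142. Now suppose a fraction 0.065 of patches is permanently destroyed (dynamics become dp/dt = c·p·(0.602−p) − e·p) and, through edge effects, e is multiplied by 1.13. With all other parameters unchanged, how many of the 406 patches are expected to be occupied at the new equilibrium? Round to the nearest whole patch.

4

Balance c(h−p*) = e gives e = 0.598×(0.667 − 0.14200) = 0.31395.
New p* = 0.602 − e/c = 0.602 − 0.35476/0.59800 = 0.00876.
Expected occupied = 406 × 0.00876 = 3.56 ≈ 4.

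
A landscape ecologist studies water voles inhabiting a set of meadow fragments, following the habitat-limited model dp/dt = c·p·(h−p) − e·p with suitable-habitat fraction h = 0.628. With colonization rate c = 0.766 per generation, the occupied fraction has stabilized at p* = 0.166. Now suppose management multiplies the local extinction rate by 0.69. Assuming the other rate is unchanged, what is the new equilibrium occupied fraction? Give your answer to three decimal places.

0.309

Balance c(h−p*) = e gives e = 0.766×(0.628 − 0.16600) = 0.35389.
New p* = 0.628 − e/c = 0.628 − 0.24418/0.76600 = 0.30923.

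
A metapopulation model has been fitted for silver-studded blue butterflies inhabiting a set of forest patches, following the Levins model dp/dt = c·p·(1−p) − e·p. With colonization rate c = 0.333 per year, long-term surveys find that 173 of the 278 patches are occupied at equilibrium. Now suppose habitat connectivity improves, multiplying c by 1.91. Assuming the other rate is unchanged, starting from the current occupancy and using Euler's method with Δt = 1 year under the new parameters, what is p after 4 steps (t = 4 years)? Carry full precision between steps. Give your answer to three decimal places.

0.786

Observed p* = 173/278 = 0.62230.
Balance c(1−p*) = e gives e = 0.333×(1 − 0.62230) = 0.12577.
Starting from p₀ = 0.62230; update p ← p + (dp/dt)·Δt with the new parameters.
t = 1: p = 0.62230 + (+0.07122) = 0.69353
t = 2: p = 0.69353 + (+0.04796) = 0.74149
t = 3: p = 0.74149 + (+0.02866) = 0.77014
t = 4: p = 0.77014 + (+0.01573) = 0.78587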